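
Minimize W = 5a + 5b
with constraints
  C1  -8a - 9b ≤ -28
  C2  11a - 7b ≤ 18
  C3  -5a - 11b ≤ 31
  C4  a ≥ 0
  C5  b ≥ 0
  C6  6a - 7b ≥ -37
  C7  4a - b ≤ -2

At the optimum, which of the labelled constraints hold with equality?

Extreme points and W = 5a + 5b:
  (0, 28/9) → W = 140/9
  (5/22, 32/11) → W = 345/22
  (0, 37/7) → W = 185/7
  (23/22, 68/11) → W = 795/22

The minimum is at (0, 28/9). Substituting into each constraint, equality holds for C1 and C4; the remaining constraints have slack.

C1 and C4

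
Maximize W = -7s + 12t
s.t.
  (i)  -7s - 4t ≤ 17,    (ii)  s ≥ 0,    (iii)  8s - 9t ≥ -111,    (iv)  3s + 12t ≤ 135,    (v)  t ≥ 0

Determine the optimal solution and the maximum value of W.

Feasible corners and W = -7s + 12t:
  (0, 45/4) → W = 135
  (0, 0) → W = 0
  (45, 0) → W = -315

s = 0, t = 45/4, maximum W = 135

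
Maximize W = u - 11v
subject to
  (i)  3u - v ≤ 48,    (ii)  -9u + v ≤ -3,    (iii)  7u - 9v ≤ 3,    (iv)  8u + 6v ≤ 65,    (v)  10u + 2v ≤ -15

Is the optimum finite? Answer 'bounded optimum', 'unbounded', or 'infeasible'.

infeasible

The boundaries 3u - v = 48 and -9u + v = -3 meet at (-15/2, -141/2), but that point violates 7u - 9v ≤ 3. Every candidate vertex is excluded by some other constraint, so the feasible region is empty.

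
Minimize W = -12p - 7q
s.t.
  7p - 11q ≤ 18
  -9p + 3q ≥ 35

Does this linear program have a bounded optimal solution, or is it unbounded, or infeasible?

From the feasible point (-439/78, -407/78), moving in the direction (3, 9) keeps every constraint satisfied while W decreases without bound.

unbounded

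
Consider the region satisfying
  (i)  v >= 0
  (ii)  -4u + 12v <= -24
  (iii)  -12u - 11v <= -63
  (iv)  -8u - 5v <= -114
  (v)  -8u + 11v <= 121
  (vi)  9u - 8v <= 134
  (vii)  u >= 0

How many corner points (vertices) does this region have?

Intersecting each pair of boundary lines and keeping only the points that satisfy every inequality leaves:
  (57/4, 0)
  (134/9, 0)
  (372/29, 66/29)
  (354/19, 80/19)

4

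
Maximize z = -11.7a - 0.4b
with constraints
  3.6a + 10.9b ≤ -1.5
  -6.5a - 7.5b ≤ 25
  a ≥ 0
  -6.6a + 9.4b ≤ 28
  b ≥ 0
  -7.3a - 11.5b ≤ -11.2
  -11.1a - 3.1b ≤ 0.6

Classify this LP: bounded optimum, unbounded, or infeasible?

infeasible

The boundaries 3.6a + 10.9b = -1.5 and -7.3a - 11.5b = -11.2 meet at (13933/3817, -5127/3817), but that point violates b ≥ 0. Every candidate vertex is excluded by some other constraint, so the feasible region is empty.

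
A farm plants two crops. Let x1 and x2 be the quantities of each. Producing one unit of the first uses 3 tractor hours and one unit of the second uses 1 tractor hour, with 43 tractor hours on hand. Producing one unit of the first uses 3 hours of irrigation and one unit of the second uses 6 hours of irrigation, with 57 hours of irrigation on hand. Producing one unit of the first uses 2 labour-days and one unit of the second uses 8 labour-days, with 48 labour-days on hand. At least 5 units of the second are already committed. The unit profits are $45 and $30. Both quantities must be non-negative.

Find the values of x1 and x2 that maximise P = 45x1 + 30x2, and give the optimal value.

Extreme points and P = 45x1 + 30x2:
  (0, 6) → P = 180
  (0, 5) → P = 150
  (4, 5) → P = 330

x1 = 4, x2 = 5, maximum P = 330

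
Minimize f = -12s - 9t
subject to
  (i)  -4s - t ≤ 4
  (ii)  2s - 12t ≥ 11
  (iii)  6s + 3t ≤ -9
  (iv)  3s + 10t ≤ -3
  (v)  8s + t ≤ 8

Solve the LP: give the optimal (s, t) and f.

Extreme points and f = -12s - 9t:
  (-1/2, -2) → f = 24
  (3, -16) → f = 108
  (11/6, -20/3) → f = 38

s = -1/2, t = -2, minimum f = 24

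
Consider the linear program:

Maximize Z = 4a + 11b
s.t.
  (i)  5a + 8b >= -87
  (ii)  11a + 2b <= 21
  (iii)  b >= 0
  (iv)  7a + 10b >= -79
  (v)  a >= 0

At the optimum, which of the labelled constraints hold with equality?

Vertices and Z = 4a + 11b:
  (21/11, 0) → Z = 84/11
  (0, 21/2) → Z = 231/2
  (0, 0) → Z = 0

The maximum is at (0, 21/2). Substituting into each constraint, equality holds for (ii) and (v); the remaining constraints have slack.

(ii) and (v)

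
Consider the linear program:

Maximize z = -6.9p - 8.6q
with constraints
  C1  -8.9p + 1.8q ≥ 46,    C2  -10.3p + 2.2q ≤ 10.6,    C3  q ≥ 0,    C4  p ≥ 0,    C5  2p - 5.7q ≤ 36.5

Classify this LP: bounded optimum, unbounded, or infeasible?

infeasible

The boundaries -8.9p + 1.8q = 46 and p = 0 meet at (0, 230/9), but that point violates -10.3p + 2.2q ≤ 10.6. Every candidate vertex is excluded by some other constraint, so the feasible region is empty.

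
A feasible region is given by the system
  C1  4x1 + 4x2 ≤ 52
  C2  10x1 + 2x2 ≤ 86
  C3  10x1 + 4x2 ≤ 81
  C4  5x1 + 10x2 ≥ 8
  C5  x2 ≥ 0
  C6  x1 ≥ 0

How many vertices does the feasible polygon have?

Intersecting each pair of boundary lines and keeping only the points that satisfy every inequality leaves:
  (29/6, 49/6)
  (0, 13)
  (81/10, 0)
  (8/5, 0)
  (0, 4/5)

5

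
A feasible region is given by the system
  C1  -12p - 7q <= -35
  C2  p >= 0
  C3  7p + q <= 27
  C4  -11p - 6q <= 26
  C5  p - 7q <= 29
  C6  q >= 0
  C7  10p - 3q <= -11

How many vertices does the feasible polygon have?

The feasible vertices (each the meet of two boundaries and inside every other half-plane) are:
  (0, 5)
  (14/53, 241/53)
  (0, 27)
  (70/31, 347/31)

4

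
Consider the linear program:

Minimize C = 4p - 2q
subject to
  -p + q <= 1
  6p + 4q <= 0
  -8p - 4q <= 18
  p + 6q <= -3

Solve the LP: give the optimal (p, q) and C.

Vertices and C = 4p - 2q:
  (-11/6, -5/6) → C = -17/3
  (-9/7, -2/7) → C = -32/7
  (3/8, -9/16) → C = 21/8
The feasible region is unbounded (it extends along (2, -3), (1, -2)), but C strictly increases along every unbounded feasible direction, so there is no improving ray and the minimum is attained at a vertex.

The optimum lies where -p + q = 1 and -8p - 4q = 18.
Solving simultaneously gives p = -11/6, q = -5/6.

p = -11/6, q = -5/6, minimum C = -17/3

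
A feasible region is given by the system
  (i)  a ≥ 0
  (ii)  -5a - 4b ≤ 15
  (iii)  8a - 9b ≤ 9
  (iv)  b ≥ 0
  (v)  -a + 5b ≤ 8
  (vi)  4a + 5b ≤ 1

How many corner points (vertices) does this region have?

Pairwise boundary intersections that survive every other constraint:
  (0, 0)
  (0, 1/5)
  (1/4, 0)

3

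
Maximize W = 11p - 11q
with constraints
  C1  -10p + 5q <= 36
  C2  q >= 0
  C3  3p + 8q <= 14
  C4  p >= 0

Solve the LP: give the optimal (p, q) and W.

p = 14/3, q = 0, maximum W = 154/3

Corner points and W = 11p - 11q:
  (14/3, 0) → W = 154/3
  (0, 0) → W = 0
  (0, 7/4) → W = -77/4

At the optimal vertex, q = 0 and 3p + 8q = 14.
Solving simultaneously gives p = 14/3, q = 0.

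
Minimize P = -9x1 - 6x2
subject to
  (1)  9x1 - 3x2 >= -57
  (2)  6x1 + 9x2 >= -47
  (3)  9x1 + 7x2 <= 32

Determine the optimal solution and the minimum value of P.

Feasible corners and P = -9x1 - 6x2:
  (-218/33, -9/11) → P = 708/11
  (-101/30, 89/10) → P = -231/10
  (617/39, -205/13) → P = -621/13

The optimum lies where 6x1 + 9x2 = -47 and 9x1 + 7x2 = 32.
Solving simultaneously gives x1 = 617/39, x2 = -205/13.

x1 = 617/39, x2 = -205/13, minimum P = -621/13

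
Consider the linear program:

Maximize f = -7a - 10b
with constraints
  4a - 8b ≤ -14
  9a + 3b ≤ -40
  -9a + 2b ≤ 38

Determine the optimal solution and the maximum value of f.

a = -69/16, b = -13/32, maximum f = 137/4

Feasible corners and f = -7a - 10b:
  (-181/42, -17/42) → f = 479/14
  (-69/16, -13/32) → f = 137/4
  (-194/45, -2/5) → f = 1538/45

The optimum lies where 4a - 8b = -14 and -9a + 2b = 38.
Solving simultaneously gives a = -69/16, b = -13/32.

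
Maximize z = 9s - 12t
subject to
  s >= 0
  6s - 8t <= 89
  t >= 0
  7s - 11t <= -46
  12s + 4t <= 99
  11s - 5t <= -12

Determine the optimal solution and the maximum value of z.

s = 49/43, t = 211/43, maximum z = -2091/43

Feasible corners and z = 9s - 12t:
  (0, 46/11) → z = -552/11
  (0, 99/4) → z = -297
  (49/43, 211/43) → z = -2091/43
  (447/104, 1233/104) → z = -10773/104

The optimum lies where 7s - 11t = -46 and 11s - 5t = -12.
Solving simultaneously gives s = 49/43, t = 211/43.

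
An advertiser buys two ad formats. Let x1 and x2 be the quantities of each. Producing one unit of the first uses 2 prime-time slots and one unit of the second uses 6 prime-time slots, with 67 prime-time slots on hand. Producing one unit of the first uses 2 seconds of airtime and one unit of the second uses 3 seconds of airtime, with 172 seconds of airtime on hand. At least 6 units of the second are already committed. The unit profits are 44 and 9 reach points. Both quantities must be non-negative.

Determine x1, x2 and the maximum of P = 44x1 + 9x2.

Vertices and P = 44x1 + 9x2:
  (0, 67/6) → P = 201/2
  (0, 6) → P = 54
  (31/2, 6) → P = 736

The optimum lies where 2x1 + 6x2 = 67 and x2 = 6.
Solving simultaneously gives x1 = 31/2, x2 = 6.

x1 = 31/2, x2 = 6, maximum P = 736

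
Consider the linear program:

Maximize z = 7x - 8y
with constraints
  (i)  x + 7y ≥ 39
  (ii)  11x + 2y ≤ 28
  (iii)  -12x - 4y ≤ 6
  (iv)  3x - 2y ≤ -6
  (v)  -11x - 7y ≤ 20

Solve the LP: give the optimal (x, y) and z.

x = 36/23, y = 123/23, maximum z = -732/23

Feasible corners and z = 7x - 8y:
  (-99/40, 237/40) → z = -2589/40
  (36/23, 123/23) → z = -732/23
  (11/7, 75/14) → z = -223/7
The feasible region is unbounded (it extends along (-2, 11), (-1, 3)), but z strictly decreases along every unbounded feasible direction, so there is no improving ray and the maximum is attained at a vertex.

The optimum lies where x + 7y = 39 and 3x - 2y = -6.
Solving simultaneously gives x = 36/23, y = 123/23.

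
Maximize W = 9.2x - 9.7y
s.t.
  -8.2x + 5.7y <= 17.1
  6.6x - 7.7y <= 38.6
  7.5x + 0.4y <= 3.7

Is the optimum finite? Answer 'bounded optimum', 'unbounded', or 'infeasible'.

bounded optimum

Feasible corners and W = 9.2x - 9.7y:
  (-35169/2552, -21469/1276) → W = 464719/12760
  (1425/4603, 15859/4603) → W = -1407223/46030
  (4393/6039, -8836/2013) → W = 1487716/30195
The feasible region has finitely many vertices and no improving ray; the maximum is 1487716/30195 at (4393/6039, -8836/2013).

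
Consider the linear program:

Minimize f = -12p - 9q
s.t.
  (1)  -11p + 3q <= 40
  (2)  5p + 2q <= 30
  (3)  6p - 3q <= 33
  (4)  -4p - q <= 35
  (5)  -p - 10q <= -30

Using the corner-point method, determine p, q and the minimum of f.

Corner points and f = -12p - 9q:
  (10/37, 530/37) → f = -4890/37
  (-310/113, 370/113) → f = 390/113
  (5, 5/2) → f = -165/2

p = 10/37, q = 530/37, minimum f = -4890/37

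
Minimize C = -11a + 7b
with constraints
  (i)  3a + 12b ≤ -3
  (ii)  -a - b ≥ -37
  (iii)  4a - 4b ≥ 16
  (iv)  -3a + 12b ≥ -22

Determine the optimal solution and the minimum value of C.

Corner points and C = -11a + 7b:
  (3, -1) → C = -40
  (19/6, -25/24) → C = -337/8
  (26/9, -10/9) → C = -356/9

a = 19/6, b = -25/24, minimum C = -337/8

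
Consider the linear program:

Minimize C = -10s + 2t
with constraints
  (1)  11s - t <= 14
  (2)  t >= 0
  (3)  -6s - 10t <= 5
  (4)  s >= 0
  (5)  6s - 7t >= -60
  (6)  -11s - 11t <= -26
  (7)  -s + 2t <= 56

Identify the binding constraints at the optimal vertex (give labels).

(1) and (6)

Extreme points and C = -10s + 2t:
  (158/71, 744/71) → C = -92/71
  (15/11, 1) → C = -128/11
  (0, 60/7) → C = 120/7
  (0, 26/11) → C = 52/11

The minimum is at (15/11, 1). Substituting into each constraint, equality holds for (1) and (6); the remaining constraints have slack.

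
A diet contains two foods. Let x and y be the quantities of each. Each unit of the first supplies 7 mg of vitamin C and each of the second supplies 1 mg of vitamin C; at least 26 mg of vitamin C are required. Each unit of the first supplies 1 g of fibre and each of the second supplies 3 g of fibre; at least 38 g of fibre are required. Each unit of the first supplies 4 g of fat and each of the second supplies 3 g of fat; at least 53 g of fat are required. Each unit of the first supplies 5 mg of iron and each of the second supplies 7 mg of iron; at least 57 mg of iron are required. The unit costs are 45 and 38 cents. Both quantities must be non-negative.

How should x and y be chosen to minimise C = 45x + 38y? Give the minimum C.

x = 5, y = 11, minimum C = 643

The feasible region is unbounded (it extends along (0, 1), (1, 0)), but C strictly increases along every unbounded feasible direction, so there is no improving ray and the minimum is attained at a vertex.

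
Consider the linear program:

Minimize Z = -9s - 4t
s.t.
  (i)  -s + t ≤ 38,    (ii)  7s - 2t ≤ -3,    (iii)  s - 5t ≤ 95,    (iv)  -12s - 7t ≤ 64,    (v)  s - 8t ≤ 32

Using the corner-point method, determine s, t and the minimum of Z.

Vertices and Z = -9s - 4t:
  (73/5, 263/5) → Z = -1709/5
  (-330/19, 392/19) → Z = 1402/19
  (-44/27, -227/54) → Z = 850/27
  (-288/103, -448/103) → Z = 4384/103

s = 73/5, t = 263/5, minimum Z = -1709/5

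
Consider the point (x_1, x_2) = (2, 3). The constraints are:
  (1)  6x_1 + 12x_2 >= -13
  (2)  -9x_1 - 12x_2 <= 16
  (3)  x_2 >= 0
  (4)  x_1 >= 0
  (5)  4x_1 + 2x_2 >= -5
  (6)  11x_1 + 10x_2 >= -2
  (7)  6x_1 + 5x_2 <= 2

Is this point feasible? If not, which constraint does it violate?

not feasible — violates (7)

Constraint (7): 6x_1 + 5x_2 = 27, which is not ≤ 2. All other constraints are satisfied.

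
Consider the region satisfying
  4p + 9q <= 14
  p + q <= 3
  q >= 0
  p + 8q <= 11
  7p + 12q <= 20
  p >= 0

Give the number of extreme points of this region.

Of the 15 pairwise boundary intersections, those satisfying every inequality are:
  (13/23, 30/23)
  (4/5, 6/5)
  (20/7, 0)
  (0, 0)
  (0, 11/8)

5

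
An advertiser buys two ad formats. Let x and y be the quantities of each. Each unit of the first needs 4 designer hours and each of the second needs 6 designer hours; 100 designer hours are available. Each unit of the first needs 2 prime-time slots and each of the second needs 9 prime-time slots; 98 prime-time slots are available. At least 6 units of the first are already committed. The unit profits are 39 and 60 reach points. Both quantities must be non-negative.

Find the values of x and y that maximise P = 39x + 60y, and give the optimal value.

x = 13, y = 8, maximum P = 987

Corner points and P = 39x + 60y:
  (25, 0) → P = 975
  (6, 0) → P = 234
  (13, 8) → P = 987
  (6, 86/9) → P = 2422/3

The optimum lies where 4x + 6y = 100 and 2x + 9y = 98.
Solving simultaneously gives x = 13, y = 8.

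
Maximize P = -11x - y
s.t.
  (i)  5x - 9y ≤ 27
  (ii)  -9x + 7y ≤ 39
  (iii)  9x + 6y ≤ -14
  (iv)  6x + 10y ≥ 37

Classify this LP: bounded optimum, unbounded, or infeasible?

infeasible

The boundaries 5x - 9y = 27 and -9x + 7y = 39 meet at (-270/23, -219/23), but that point violates 6x + 10y ≥ 37. Every candidate vertex is excluded by some other constraint, so the feasible region is empty.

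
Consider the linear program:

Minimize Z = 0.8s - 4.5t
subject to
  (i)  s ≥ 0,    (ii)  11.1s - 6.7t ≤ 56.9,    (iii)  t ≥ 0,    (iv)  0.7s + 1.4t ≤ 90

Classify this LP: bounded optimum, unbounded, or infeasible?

Corner points and Z = 0.8s - 4.5t:
  (0, 0) → Z = 0
  (0, 450/7) → Z = -2025/7
  (569/111, 0) → Z = 2276/555
  (68266/2023, 95917/2023) → Z = -538591/2890
The feasible region has finitely many vertices and no improving ray; the minimum is -2025/7 at (0, 450/7).

bounded optimum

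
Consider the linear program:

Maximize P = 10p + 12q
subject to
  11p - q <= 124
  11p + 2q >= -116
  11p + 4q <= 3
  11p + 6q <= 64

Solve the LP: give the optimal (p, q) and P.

Corner points and P = 10p + 12q:
  (4, -80) → P = -920
  (499/55, -121/5) → P = -10982/55
  (-206/11, 45) → P = 3880/11
  (-119/11, 61/2) → P = 2836/11

p = -206/11, q = 45, maximum P = 3880/11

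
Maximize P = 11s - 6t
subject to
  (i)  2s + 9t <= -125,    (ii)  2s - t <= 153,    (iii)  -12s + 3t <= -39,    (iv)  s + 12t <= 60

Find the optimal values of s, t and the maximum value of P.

s = -70, t = -293, maximum P = 988

Corner points and P = 11s - 6t:
  (313/5, -139/5) → P = 4277/5
  (-4/19, -263/19) → P = 1534/19
  (-70, -293) → P = 988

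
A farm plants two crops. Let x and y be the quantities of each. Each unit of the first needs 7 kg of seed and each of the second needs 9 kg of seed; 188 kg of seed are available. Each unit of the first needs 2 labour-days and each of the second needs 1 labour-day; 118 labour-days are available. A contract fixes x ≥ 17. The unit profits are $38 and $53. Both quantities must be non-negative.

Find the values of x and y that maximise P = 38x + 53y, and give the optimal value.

Extreme points and P = 38x + 53y:
  (188/7, 0) → P = 7144/7
  (17, 0) → P = 646
  (17, 23/3) → P = 3157/3

At the optimal vertex, 7x + 9y = 188 and x = 17.
Solving simultaneously gives x = 17, y = 23/3.

x = 17, y = 23/3, maximum P = 3157/3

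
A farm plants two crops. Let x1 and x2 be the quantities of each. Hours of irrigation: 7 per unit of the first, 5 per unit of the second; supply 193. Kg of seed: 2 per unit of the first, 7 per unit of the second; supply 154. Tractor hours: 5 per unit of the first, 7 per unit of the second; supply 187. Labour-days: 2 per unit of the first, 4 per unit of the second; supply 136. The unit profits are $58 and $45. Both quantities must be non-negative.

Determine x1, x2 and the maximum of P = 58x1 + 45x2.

Vertices and P = 58x1 + 45x2:
  (0, 0) → P = 0
  (0, 22) → P = 990
  (193/7, 0) → P = 11194/7
  (52/3, 43/3) → P = 4951/3
  (11, 132/7) → P = 10406/7

The binding constraints are 7x1 + 5x2 = 193 and 5x1 + 7x2 = 187.
Solving simultaneously gives x1 = 52/3, x2 = 43/3.

x1 = 52/3, x2 = 43/3, maximum P = 4951/3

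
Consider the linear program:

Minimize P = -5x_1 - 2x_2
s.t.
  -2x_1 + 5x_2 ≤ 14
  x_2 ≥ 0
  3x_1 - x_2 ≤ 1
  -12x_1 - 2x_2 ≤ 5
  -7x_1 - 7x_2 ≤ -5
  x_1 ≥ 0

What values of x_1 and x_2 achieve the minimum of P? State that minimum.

x_1 = 19/13, x_2 = 44/13, minimum P = -183/13

Vertices and P = -5x_1 - 2x_2:
  (19/13, 44/13) → P = -183/13
  (0, 14/5) → P = -28/5
  (3/7, 2/7) → P = -19/7
  (0, 5/7) → P = -10/7

The binding constraints are -2x_1 + 5x_2 = 14 and 3x_1 - x_2 = 1.
Solving simultaneously gives x_1 = 19/13, x_2 = 44/13.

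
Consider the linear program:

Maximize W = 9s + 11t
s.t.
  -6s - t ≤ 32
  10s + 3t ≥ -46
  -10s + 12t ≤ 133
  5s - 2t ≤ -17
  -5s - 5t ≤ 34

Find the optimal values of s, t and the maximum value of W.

Vertices and W = 9s + 11t:
  (-25/4, 11/2) → W = 17/4
  (-517/82, 239/41) → W = 605/82
  (-143/35, -12/7) → W = -1947/35
  (31/20, 99/8) → W = 6003/40

The binding constraints are -10s + 12t = 133 and 5s - 2t = -17.
Solving simultaneously gives s = 31/20, t = 99/8.

s = 31/20, t = 99/8, maximum W = 6003/40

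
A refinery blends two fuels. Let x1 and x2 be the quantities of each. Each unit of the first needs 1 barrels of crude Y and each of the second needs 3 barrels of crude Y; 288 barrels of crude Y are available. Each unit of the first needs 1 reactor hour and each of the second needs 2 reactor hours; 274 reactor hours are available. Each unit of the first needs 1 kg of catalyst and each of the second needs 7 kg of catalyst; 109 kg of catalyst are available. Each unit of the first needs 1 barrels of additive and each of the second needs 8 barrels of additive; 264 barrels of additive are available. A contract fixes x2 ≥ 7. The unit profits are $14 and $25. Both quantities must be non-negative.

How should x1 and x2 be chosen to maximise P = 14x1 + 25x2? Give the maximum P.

Feasible corners and P = 14x1 + 25x2:
  (0, 109/7) → P = 2725/7
  (0, 7) → P = 175
  (60, 7) → P = 1015

The optimum lies where x1 + 7x2 = 109 and x2 = 7.
Solving simultaneously gives x1 = 60, x2 = 7.

x1 = 60, x2 = 7, maximum P = 1015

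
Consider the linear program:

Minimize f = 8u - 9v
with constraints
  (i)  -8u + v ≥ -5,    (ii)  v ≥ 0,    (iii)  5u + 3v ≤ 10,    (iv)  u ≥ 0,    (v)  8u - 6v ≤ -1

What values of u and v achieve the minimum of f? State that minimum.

Corner points and f = 8u - 9v:
  (25/29, 55/29) → f = -295/29
  (31/40, 6/5) → f = -23/5
  (0, 10/3) → f = -30
  (0, 1/6) → f = -3/2

The optimum lies where 5u + 3v = 10 and u = 0.
Solving simultaneously gives u = 0, v = 10/3.

u = 0, v = 10/3, minimum f = -30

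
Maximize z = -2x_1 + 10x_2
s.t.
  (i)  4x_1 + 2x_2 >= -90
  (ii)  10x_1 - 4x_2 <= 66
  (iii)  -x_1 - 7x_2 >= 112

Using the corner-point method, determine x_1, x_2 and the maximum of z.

Feasible corners and z = -2x_1 + 10x_2:
  (-19/3, -97/3) → z = -932/3
  (-203/13, -179/13) → z = -1384/13
  (7/37, -593/37) → z = -5944/37

At the optimal vertex, 4x_1 + 2x_2 = -90 and -x_1 - 7x_2 = 112.
Solving simultaneously gives x_1 = -203/13, x_2 = -179/13.

x_1 = -203/13, x_2 = -179/13, maximum z = -1384/13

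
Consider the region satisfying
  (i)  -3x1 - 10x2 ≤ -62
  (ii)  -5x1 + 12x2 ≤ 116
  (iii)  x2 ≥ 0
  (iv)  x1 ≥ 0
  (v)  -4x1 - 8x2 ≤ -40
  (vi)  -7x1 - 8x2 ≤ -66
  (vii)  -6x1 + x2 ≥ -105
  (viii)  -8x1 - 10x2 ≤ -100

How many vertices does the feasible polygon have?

Intersecting each pair of boundary lines and keeping only the points that satisfy every inequality leaves:
  (1112/63, 19/21)
  (38/5, 98/25)
  (1376/67, 1221/67)
  (20/73, 714/73)

4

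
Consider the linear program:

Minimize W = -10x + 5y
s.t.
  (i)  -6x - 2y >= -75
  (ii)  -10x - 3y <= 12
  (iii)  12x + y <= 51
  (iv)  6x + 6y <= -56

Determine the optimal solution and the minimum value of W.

x = 165/26, y = -327/13, minimum W = -2460/13

Corner points and W = -10x + 5y:
  (165/26, -327/13) → W = -2460/13
  (16/7, -244/21) → W = -1700/21
  (181/33, -163/11) → W = -4255/33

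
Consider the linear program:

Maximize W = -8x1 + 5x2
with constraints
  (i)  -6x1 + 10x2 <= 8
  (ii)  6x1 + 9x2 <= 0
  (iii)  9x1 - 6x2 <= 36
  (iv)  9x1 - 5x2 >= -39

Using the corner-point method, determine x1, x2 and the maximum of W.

x1 = -35/6, x2 = -27/10, maximum W = 199/6

Extreme points and W = -8x1 + 5x2:
  (-12/19, 8/19) → W = 136/19
  (-35/6, -27/10) → W = 199/6
  (36/13, -24/13) → W = -408/13
  (-46, -75) → W = -7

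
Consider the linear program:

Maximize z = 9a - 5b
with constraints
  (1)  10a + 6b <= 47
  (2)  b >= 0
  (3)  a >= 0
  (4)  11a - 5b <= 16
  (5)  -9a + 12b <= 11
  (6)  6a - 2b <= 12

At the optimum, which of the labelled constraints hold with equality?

(2) and (4)

Corner points and z = 9a - 5b:
  (0, 0) → z = 0
  (16/11, 0) → z = 144/11
  (0, 11/12) → z = -55/12
  (247/87, 265/87) → z = 898/87

The maximum is at (16/11, 0). Substituting into each constraint, equality holds for (2) and (4); the remaining constraints have slack.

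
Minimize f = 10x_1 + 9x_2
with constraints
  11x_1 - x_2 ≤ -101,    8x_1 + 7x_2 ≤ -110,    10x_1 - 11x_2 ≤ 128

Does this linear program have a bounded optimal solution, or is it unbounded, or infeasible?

unbounded

From the feasible point (-817/85, -402/85), moving in the direction (-11, -10) keeps every constraint satisfied while f decreases without bound.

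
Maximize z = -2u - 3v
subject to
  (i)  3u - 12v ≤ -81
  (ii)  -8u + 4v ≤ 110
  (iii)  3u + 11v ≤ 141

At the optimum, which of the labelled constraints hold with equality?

(i) and (ii)

Feasible corners and z = -2u - 3v:
  (-83/7, 53/14) → z = 173/14
  (267/23, 222/23) → z = -1200/23
  (-323/50, 729/50) → z = -1541/50

The maximum is at (-83/7, 53/14). Substituting into each constraint, equality holds for (i) and (ii); the remaining constraints have slack.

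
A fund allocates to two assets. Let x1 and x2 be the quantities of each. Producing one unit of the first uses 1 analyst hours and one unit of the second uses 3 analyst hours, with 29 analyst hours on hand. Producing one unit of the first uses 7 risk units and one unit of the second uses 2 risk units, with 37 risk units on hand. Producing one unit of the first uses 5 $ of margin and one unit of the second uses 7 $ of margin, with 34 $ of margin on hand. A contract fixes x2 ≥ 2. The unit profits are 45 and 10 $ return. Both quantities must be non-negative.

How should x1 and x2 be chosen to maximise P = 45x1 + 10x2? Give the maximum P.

Feasible corners and P = 45x1 + 10x2:
  (0, 34/7) → P = 340/7
  (0, 2) → P = 20
  (4, 2) → P = 200

The binding constraints are 5x1 + 7x2 = 34 and x2 = 2.
Solving simultaneously gives x1 = 4, x2 = 2.

x1 = 4, x2 = 2, maximum P = 200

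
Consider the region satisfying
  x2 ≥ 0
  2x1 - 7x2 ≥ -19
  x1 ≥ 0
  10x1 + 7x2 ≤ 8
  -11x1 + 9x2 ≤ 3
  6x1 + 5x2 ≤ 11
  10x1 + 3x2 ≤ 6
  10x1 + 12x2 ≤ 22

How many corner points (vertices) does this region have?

5

Of the 28 pairwise boundary intersections, those satisfying every inequality are:
  (0, 0)
  (3/5, 0)
  (0, 1/3)
  (51/167, 118/167)
  (9/20, 1/2)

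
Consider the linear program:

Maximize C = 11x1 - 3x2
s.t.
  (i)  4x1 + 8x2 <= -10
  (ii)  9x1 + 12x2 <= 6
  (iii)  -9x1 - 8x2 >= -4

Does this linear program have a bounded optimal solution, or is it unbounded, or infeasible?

From the feasible point (14/5, -53/20), moving in the direction (8, -9) keeps every constraint satisfied while C increases without bound.

unbounded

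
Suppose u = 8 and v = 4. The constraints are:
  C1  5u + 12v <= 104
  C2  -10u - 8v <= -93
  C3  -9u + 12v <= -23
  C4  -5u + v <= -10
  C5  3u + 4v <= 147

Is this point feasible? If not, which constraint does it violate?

C1: 88 ≤ 104 ✓
C2: -112 ≤ -93 ✓
C3: -24 ≤ -23 ✓
C4: -36 ≤ -10 ✓
C5: 40 ≤ 147 ✓

feasible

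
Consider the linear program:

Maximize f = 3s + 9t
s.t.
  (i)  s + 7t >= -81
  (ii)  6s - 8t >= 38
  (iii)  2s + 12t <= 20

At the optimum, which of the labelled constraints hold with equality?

(i) and (iii)

Feasible corners and f = 3s + 9t:
  (-191/25, -262/25) → f = -2931/25
  (556, -91) → f = 849
  (7, 1/2) → f = 51/2

The maximum is at (556, -91). Substituting into each constraint, equality holds for (i) and (iii); the remaining constraints have slack.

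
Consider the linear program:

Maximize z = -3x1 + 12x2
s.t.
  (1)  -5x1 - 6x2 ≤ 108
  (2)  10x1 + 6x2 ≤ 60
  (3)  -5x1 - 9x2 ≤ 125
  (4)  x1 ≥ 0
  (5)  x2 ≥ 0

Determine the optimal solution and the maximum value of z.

Vertices and z = -3x1 + 12x2:
  (0, 10) → z = 120
  (6, 0) → z = -18
  (0, 0) → z = 0

x1 = 0, x2 = 10, maximum z = 120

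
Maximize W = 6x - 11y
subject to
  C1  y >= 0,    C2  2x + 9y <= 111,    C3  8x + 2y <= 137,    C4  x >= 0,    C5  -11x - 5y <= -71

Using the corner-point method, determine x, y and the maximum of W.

Extreme points and W = 6x - 11y:
  (137/8, 0) → W = 411/4
  (71/11, 0) → W = 426/11
  (1011/68, 307/34) → W = -172/17
  (84/89, 1079/89) → W = -11365/89

x = 137/8, y = 0, maximum W = 411/4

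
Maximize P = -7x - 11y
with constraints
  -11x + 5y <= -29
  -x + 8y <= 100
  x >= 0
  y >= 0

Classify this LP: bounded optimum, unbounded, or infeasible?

bounded optimum

Vertices and P = -7x - 11y:
  (732/83, 1129/83) → P = -17543/83
  (29/11, 0) → P = -203/11
The feasible region has finitely many vertices and no improving ray; the maximum is -203/11 at (29/11, 0).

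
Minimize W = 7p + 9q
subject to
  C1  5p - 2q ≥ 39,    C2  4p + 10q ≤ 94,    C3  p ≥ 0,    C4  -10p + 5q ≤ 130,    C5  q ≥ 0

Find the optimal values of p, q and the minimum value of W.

p = 39/5, q = 0, minimum W = 273/5

Extreme points and W = 7p + 9q:
  (289/29, 157/29) → W = 3436/29
  (39/5, 0) → W = 273/5
  (47/2, 0) → W = 329/2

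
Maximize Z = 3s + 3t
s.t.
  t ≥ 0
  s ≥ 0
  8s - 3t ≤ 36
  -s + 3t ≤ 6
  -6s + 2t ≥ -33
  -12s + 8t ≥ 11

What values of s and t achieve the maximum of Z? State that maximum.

s = 15/28, t = 61/28, maximum Z = 57/7

At the optimal vertex, -s + 3t = 6 and -12s + 8t = 11.
Solving simultaneously gives s = 15/28, t = 61/28.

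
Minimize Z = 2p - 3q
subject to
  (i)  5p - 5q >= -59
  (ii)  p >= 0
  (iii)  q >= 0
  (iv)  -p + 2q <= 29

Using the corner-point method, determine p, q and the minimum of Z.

Vertices and Z = 2p - 3q:
  (0, 59/5) → Z = -177/5
  (27/5, 86/5) → Z = -204/5
  (0, 0) → Z = 0
The feasible region is unbounded (it extends along (2, 1), (1, 0)), but Z strictly increases along every unbounded feasible direction, so there is no improving ray and the minimum is attained at a vertex.

At the optimal vertex, 5p - 5q = -59 and -p + 2q = 29.
Solving simultaneously gives p = 27/5, q = 86/5.

p = 27/5, q = 86/5, minimum Z = -204/5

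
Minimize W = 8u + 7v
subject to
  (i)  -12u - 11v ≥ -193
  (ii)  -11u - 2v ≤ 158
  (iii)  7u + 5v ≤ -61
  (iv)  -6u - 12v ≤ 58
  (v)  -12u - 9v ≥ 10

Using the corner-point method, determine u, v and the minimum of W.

u = -89/6, v = 31/12, minimum W = -1207/12

Extreme points and W = 8u + 7v:
  (-668/41, 435/41) → W = -2299/41
  (-89/6, 31/12) → W = -1207/12
  (-221/27, -20/27) → W = -212/3

The optimum lies where -11u - 2v = 158 and -6u - 12v = 58.
Solving simultaneously gives u = -89/6, v = 31/12.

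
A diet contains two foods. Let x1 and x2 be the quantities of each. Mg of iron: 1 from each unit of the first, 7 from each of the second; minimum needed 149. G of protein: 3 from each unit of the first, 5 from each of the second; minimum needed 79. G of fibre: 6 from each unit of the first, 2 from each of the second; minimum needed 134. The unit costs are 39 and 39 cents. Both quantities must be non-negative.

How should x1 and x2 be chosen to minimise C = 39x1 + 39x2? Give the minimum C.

Corner points and C = 39x1 + 39x2:
  (0, 67) → C = 2613
  (149, 0) → C = 5811
  (16, 19) → C = 1365
The feasible region is unbounded (it extends along (0, 1), (1, 0)), but C strictly increases along every unbounded feasible direction, so there is no improving ray and the minimum is attained at a vertex.

x1 = 16, x2 = 19, minimum C = 1365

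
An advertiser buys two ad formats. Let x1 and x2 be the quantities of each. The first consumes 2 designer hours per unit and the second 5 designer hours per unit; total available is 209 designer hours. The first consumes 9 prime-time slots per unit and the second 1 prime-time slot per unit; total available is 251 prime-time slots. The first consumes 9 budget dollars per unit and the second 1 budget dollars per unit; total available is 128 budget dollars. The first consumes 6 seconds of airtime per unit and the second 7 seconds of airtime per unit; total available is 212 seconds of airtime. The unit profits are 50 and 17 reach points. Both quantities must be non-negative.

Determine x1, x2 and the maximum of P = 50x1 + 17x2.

x1 = 12, x2 = 20, maximum P = 940

Corner points and P = 50x1 + 17x2:
  (0, 0) → P = 0
  (0, 212/7) → P = 3604/7
  (128/9, 0) → P = 6400/9
  (12, 20) → P = 940

The optimum lies where 9x1 + x2 = 128 and 6x1 + 7x2 = 212.
Solving simultaneously gives x1 = 12, x2 = 20.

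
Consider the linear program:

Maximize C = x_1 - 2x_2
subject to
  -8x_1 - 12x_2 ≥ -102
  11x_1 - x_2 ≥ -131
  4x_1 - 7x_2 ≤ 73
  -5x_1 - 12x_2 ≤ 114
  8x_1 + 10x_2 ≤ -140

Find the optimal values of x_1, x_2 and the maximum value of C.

x_1 = -270/23, x_2 = -106/23, maximum C = -58/23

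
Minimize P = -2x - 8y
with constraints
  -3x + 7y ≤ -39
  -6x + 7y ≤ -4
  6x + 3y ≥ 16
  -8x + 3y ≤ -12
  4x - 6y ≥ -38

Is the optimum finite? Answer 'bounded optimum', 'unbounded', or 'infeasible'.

unbounded

From the feasible point (229/51, -62/17), moving in the direction (7, 3) keeps every constraint satisfied while P decreases without bound.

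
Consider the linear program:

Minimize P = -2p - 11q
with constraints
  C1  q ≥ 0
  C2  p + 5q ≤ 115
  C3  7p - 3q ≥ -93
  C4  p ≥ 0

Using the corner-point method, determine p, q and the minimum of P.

Vertices and P = -2p - 11q:
  (115, 0) → P = -230
  (0, 0) → P = 0
  (0, 23) → P = -253

At the optimal vertex, p + 5q = 115 and p = 0.
Solving simultaneously gives p = 0, q = 23.

p = 0, q = 23, minimum P = -253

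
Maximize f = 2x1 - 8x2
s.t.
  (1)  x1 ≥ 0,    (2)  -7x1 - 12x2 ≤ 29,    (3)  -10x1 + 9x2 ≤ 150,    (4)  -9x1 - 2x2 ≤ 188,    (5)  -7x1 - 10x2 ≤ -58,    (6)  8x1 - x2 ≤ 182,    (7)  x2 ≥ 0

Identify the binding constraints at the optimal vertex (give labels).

(6) and (7)

Vertices and f = 2x1 - 8x2:
  (0, 50/3) → f = -400/3
  (0, 29/5) → f = -232/5
  (894/31, 1510/31) → f = -332
  (58/7, 0) → f = 116/7
  (91/4, 0) → f = 91/2

The maximum is at (91/4, 0). Substituting into each constraint, equality holds for (6) and (7); the remaining constraints have slack.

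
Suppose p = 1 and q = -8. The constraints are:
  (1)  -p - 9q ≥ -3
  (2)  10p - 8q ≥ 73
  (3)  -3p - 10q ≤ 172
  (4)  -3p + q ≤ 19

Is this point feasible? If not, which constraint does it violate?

feasible

(1): 71 ≥ -3 ✓
(2): 74 ≥ 73 ✓
(3): 77 ≤ 172 ✓
(4): -11 ≤ 19 ✓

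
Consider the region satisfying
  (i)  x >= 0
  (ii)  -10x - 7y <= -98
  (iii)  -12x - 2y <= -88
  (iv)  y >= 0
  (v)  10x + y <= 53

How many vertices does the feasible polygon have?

Pairwise boundary intersections that survive every other constraint:
  (0, 44)
  (0, 53)
  (9/4, 61/2)

3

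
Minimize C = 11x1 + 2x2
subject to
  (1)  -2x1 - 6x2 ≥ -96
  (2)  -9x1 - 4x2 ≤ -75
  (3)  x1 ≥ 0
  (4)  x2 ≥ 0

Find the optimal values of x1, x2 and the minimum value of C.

Extreme points and C = 11x1 + 2x2:
  (33/23, 357/23) → C = 1077/23
  (48, 0) → C = 528
  (25/3, 0) → C = 275/3

At the optimal vertex, -2x1 - 6x2 = -96 and -9x1 - 4x2 = -75.
Solving simultaneously gives x1 = 33/23, x2 = 357/23.

x1 = 33/23, x2 = 357/23, minimum C = 1077/23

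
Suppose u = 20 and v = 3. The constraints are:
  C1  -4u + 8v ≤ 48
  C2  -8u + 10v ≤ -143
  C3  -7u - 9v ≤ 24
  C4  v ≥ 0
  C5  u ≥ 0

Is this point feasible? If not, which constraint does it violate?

not feasible — violates C2

Constraint C2: -8u + 10v = -130, which is not ≤ -143. All other constraints are satisfied.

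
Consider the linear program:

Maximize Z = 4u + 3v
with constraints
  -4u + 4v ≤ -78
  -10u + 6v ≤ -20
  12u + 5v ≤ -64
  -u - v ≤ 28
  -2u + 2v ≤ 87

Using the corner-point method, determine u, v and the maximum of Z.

The optimum lies where -4u + 4v = -78 and 12u + 5v = -64.
Solving simultaneously gives u = 67/34, v = -298/17.

u = 67/34, v = -298/17, maximum Z = -760/17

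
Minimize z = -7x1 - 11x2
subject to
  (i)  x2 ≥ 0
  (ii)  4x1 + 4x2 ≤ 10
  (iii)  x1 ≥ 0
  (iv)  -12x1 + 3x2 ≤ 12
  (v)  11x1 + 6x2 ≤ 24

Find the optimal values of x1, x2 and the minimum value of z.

Feasible corners and z = -7x1 - 11x2:
  (0, 0) → z = 0
  (24/11, 0) → z = -168/11
  (0, 5/2) → z = -55/2
  (9/5, 7/10) → z = -203/10

The optimum lies where 4x1 + 4x2 = 10 and x1 = 0.
Solving simultaneously gives x1 = 0, x2 = 5/2.

x1 = 0, x2 = 5/2, minimum z = -55/2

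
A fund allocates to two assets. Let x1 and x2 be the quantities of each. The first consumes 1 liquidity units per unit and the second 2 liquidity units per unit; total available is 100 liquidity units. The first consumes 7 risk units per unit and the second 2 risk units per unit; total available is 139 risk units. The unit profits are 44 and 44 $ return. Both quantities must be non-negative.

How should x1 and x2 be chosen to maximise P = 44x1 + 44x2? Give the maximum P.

Feasible corners and P = 44x1 + 44x2:
  (0, 0) → P = 0
  (0, 50) → P = 2200
  (139/7, 0) → P = 6116/7
  (13/2, 187/4) → P = 2343

At the optimal vertex, x1 + 2x2 = 100 and 7x1 + 2x2 = 139.
Solving simultaneously gives x1 = 13/2, x2 = 187/4.

x1 = 13/2, x2 = 187/4, maximum P = 2343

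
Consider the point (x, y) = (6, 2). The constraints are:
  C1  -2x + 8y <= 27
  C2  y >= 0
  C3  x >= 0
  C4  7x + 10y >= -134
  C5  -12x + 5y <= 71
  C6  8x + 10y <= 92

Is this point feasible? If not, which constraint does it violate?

feasible

C1: 4 ≤ 27 ✓
C2: 2 ≥ 0 ✓
C3: 6 ≥ 0 ✓
C4: 62 ≥ -134 ✓
C5: -62 ≤ 71 ✓
C6: 68 ≤ 92 ✓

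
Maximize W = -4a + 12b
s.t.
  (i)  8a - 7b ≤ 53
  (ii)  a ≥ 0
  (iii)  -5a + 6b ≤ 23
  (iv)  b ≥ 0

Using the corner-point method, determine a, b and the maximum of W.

a = 479/13, b = 449/13, maximum W = 3472/13

Feasible corners and W = -4a + 12b:
  (479/13, 449/13) → W = 3472/13
  (53/8, 0) → W = -53/2
  (0, 23/6) → W = 46
  (0, 0) → W = 0

At the optimal vertex, 8a - 7b = 53 and -5a + 6b = 23.
Solving simultaneously gives a = 479/13, b = 449/13.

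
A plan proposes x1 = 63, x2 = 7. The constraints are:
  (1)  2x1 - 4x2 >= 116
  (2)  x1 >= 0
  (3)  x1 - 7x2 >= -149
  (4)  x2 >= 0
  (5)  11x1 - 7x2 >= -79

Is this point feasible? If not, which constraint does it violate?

Constraint (1): 2x1 - 4x2 = 98, which is not ≥ 116. All other constraints are satisfied.

not feasible — violates (1)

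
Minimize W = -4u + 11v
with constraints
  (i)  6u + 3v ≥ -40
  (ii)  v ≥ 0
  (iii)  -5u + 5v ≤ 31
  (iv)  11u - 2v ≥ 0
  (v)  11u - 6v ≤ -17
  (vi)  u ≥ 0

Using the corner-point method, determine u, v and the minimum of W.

Corner points and W = -4u + 11v:
  (62/45, 341/45) → W = 3503/45
  (101/25, 256/25) → W = 2412/25
  (17/22, 17/4) → W = 1921/44

The optimum lies where 11u - 2v = 0 and 11u - 6v = -17.
Solving simultaneously gives u = 17/22, v = 17/4.

u = 17/22, v = 17/4, minimum W = 1921/44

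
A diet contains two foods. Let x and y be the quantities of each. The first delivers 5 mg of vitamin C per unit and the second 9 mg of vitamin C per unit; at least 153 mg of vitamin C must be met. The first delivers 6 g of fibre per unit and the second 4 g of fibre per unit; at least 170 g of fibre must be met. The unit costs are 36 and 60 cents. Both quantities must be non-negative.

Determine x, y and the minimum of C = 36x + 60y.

x = 27, y = 2, minimum C = 1092

Feasible corners and C = 36x + 60y:
  (0, 85/2) → C = 2550
  (153/5, 0) → C = 5508/5
  (27, 2) → C = 1092
The feasible region is unbounded (it extends along (0, 1), (1, 0)), but C strictly increases along every unbounded feasible direction, so there is no improving ray and the minimum is attained at a vertex.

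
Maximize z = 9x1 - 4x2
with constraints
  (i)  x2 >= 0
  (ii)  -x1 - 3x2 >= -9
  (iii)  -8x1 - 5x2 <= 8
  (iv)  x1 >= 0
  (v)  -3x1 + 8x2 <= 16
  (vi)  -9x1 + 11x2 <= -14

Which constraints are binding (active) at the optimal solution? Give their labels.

(i) and (ii)

Extreme points and z = 9x1 - 4x2:
  (9, 0) → z = 81
  (14/9, 0) → z = 14
  (141/38, 67/38) → z = 1001/38

The maximum is at (9, 0). Substituting into each constraint, equality holds for (i) and (ii); the remaining constraints have slack.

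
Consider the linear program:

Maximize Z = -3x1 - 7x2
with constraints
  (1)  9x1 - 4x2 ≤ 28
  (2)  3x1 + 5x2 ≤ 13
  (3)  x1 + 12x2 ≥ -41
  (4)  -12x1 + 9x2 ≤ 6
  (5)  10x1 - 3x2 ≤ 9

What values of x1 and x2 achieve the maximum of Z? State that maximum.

Extreme points and Z = -3x1 - 7x2:
  (1, 2) → Z = -17
  (84/59, 103/59) → Z = -973/59
  (-49/17, -54/17) → Z = 525/17
  (-5/41, -419/123) → Z = 2978/123

x1 = -49/17, x2 = -54/17, maximum Z = 525/17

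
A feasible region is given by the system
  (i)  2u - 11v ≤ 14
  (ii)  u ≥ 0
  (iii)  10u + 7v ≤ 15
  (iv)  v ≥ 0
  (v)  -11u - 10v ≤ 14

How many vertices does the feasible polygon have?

3

Pairwise boundary intersections that survive every other constraint:
  (0, 15/7)
  (0, 0)
  (3/2, 0)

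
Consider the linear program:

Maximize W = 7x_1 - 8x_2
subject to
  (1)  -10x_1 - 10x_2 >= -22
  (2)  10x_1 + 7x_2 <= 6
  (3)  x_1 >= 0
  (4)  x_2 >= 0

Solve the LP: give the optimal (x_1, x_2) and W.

x_1 = 3/5, x_2 = 0, maximum W = 21/5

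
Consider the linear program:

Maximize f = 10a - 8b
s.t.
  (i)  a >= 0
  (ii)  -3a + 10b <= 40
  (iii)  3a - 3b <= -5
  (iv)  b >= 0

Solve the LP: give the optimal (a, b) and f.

a = 10/3, b = 5, maximum f = -20/3

The optimum lies where -3a + 10b = 40 and 3a - 3b = -5.
Solving simultaneously gives a = 10/3, b = 5.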